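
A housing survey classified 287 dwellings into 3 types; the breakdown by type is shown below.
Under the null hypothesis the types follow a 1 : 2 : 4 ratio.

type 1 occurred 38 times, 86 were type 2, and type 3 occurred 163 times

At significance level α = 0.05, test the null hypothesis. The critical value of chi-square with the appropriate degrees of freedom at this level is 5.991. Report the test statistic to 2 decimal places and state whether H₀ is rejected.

Ratio total = 7. Expected counts: 287×1/7 = 41, 287×2/7 = 82, 287×4/7 = 164.
χ² = (38−41)²/41 + (86−82)²/82 + (163−164)²/164
   = 0.220 + 0.195 + 0.006
Sum = 0.42
df = 2. Since 0.42 < 5.991, we do not reject H₀.

0.42; do not reject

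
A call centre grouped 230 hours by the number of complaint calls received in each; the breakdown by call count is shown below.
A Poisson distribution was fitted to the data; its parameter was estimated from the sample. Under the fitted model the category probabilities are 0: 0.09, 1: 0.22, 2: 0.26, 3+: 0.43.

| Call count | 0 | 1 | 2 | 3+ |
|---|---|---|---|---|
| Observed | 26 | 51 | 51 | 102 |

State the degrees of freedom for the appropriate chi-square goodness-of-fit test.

2

There are k = 4 categories and 1 parameter estimated from the data, so df = 4 − 1 − 1 = 2.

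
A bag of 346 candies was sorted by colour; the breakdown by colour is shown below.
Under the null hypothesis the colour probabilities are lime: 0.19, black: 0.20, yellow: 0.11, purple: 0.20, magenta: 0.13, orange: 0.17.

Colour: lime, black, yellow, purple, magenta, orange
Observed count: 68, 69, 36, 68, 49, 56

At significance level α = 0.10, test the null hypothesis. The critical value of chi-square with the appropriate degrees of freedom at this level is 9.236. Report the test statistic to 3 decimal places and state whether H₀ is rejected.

Expected counts E_i = n·p_i: 346×0.19 = 65.74, 346×0.20 = 69.2, 346×0.11 = 38.06, 346×0.20 = 69.2, 346×0.13 = 44.98, 346×0.17 = 58.82.
χ² = (68−65.74)²/65.74 + (69−69.2)²/69.2 + (36−38.06)²/38.06 + (68−69.2)²/69.2 + (49−44.98)²/44.98 + (56−58.82)²/58.82
   = 0.0777 + 0.0006 + 0.1115 + 0.0208 + 0.3593 + 0.1352
Sum = 0.705
df = 5. Since 0.705 < 9.236, we do not reject H₀.

0.705; do not reject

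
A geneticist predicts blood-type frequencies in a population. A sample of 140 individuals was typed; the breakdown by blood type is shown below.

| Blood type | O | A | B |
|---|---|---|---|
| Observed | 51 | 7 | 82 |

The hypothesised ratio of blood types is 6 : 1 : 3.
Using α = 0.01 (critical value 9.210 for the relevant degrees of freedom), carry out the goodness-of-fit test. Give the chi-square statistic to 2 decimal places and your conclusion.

54.56; reject

Ratio total = 10. Expected counts: 140×6/10 = 84, 140×1/10 = 14, 140×3/10 = 42.
cat         O        E   (O−E)²/E
O          51       84     12.964
A           7       14      3.500
B          82       42     38.095
Sum = 54.56
df = 2. Since 54.56 > 9.210, we reject H₀.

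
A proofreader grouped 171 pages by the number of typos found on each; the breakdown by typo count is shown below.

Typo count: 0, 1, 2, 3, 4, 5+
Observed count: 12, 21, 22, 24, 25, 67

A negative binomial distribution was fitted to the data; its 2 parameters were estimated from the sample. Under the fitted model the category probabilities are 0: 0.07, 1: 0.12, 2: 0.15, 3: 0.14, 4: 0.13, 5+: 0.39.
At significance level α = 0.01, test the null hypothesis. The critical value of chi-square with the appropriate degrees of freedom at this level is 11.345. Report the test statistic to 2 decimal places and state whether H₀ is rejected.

0.88; do not reject

Expected counts E_i = n·p_i: 171×0.07 = 11.97, 171×0.12 = 20.52, 171×0.15 = 25.65, 171×0.14 = 23.94, 171×0.13 = 22.23, 171×0.39 = 66.69.
χ² = (12−11.97)²/11.97 + (21−20.52)²/20.52 + (22−25.65)²/25.65 + (24−23.94)²/23.94 + (25−22.23)²/22.23 + (67−66.69)²/66.69
   = 0.000 + 0.011 + 0.519 + 0.000 + 0.345 + 0.001
Sum = 0.88
df = 3. Since 0.88 < 11.345, we do not reject H₀.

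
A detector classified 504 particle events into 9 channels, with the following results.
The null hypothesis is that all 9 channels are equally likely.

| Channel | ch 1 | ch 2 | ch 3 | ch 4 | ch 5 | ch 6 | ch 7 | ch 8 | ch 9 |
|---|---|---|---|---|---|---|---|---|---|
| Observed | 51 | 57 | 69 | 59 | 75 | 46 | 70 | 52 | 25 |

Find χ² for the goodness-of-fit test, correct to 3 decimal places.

32.821

Under H₀ each category has probability 1/9, so each expected count is 504/9 = 56.
χ² = (51−56)²/56 + (57−56)²/56 + (69−56)²/56 + (59−56)²/56 + (75−56)²/56 + (46−56)²/56 + (70−56)²/56 + (52−56)²/56 + (25−56)²/56
   = 0.4464 + 0.0179 + 3.0179 + 0.1607 + 6.4464 + 1.7857 + 3.5000 + 0.2857 + 17.1607
Sum = 32.821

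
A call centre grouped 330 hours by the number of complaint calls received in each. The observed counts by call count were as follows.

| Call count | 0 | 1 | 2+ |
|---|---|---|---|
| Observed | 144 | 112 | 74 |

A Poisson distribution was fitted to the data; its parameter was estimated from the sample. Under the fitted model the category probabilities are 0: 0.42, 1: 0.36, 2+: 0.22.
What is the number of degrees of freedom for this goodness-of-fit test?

1

There are k = 3 categories and 1 parameter estimated from the data, so df = 3 − 1 − 1 = 1.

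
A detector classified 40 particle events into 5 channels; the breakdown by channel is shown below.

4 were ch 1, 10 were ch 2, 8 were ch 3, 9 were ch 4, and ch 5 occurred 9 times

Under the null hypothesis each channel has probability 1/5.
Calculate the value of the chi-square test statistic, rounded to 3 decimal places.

Expected count for each of the 5 categories: 40/5 = 8.
χ² = (4−8)²/8 + (10−8)²/8 + (8−8)²/8 + (9−8)²/8 + (9−8)²/8
   = 2.0000 + 0.5000 + 0.0000 + 0.1250 + 0.1250
Sum = 2.750

2.750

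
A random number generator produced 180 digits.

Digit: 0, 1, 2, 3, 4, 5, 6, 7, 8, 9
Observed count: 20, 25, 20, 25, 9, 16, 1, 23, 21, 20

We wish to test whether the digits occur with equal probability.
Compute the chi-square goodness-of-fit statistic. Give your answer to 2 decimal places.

Expected count for each of the 10 categories: 180/10 = 18.
cat         O        E   (O−E)²/E
0          20       18      0.222
1          25       18      2.722
2          20       18      0.222
3          25       18      2.722
4           9       18      4.500
5          16       18      0.222
6           1       18     16.056
7          23       18      1.389
8          21       18      0.500
9          20       18      0.222
Sum = 28.78

28.78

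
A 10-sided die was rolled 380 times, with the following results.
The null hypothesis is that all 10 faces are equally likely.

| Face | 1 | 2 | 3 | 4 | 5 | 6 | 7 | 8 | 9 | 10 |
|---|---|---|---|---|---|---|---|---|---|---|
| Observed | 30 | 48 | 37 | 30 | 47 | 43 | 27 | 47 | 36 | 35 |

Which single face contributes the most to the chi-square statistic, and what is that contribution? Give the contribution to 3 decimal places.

Under H₀ each category has probability 1/10, so each expected count is 380/10 = 38.
cat         O        E   (O−E)²/E
1          30       38     1.6842
2          48       38     2.6316
3          37       38     0.0263
4          30       38     1.6842
5          47       38     2.1316
6          43       38     0.6579
7          27       38     3.1842
8          47       38     2.1316
9          36       38     0.1053
10         35       38     0.2368
The largest term is for 7: 3.184.

7, 3.184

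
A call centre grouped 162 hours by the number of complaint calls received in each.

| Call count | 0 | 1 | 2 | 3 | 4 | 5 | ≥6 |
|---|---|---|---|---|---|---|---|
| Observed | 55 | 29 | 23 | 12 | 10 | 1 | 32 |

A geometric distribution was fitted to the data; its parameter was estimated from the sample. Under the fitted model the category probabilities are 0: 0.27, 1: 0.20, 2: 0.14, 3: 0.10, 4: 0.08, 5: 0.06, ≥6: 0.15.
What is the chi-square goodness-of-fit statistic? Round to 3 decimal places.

Expected counts E_i = n·p_i: 162×0.27 = 43.74, 162×0.20 = 32.4, 162×0.14 = 22.68, 162×0.10 = 16.2, 162×0.08 = 12.96, 162×0.06 = 9.72, 162×0.15 = 24.3.
0: (55 − 43.74)²/43.74 = 126.7876/43.74 = 2.8987
1: (29 − 32.4)²/32.4 = 11.56/32.4 = 0.3568
2: (23 − 22.68)²/22.68 = 0.1024/22.68 = 0.0045
3: (12 − 16.2)²/16.2 = 17.64/16.2 = 1.0889
4: (10 − 12.96)²/12.96 = 8.7616/12.96 = 0.6760
5: (1 − 9.72)²/9.72 = 76.0384/9.72 = 7.8229
≥6: (32 − 24.3)²/24.3 = 59.29/24.3 = 2.4399
Sum = 15.288

15.288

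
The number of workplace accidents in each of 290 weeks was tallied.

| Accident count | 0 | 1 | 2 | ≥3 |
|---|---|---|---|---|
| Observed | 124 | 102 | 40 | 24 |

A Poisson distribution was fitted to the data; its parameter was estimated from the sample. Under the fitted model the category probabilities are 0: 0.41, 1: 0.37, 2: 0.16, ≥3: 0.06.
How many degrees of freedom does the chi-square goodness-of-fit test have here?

2

There are k = 4 categories and 1 parameter estimated from the data, so df = 4 − 1 − 1 = 2.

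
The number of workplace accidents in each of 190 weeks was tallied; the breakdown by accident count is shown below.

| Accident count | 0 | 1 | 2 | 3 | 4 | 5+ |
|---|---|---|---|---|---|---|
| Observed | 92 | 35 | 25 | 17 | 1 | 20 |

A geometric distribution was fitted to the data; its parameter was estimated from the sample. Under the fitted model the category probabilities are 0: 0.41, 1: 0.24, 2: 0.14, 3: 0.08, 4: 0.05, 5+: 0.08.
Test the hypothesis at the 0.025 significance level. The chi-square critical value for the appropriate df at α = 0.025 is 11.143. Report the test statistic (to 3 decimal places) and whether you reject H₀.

Expected counts E_i = n·p_i: 190×0.41 = 77.9, 190×0.24 = 45.6, 190×0.14 = 26.6, 190×0.08 = 15.2, 190×0.05 = 9.5, 190×0.08 = 15.2.
χ² = (92−77.9)²/77.9 + (35−45.6)²/45.6 + (25−26.6)²/26.6 + (17−15.2)²/15.2 + (1−9.5)²/9.5 + (20−15.2)²/15.2
   = 2.5521 + 2.4640 + 0.0962 + 0.2132 + 7.6053 + 1.5158
Sum = 14.447
df = 4. Since 14.447 > 11.143, we reject H₀.

14.447; reject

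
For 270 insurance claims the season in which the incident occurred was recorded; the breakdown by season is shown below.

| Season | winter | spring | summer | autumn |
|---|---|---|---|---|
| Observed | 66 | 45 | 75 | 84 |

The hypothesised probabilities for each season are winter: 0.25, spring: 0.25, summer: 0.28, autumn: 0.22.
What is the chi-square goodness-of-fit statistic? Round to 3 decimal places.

17.726

Expected counts E_i = n·p_i: 270×0.25 = 67.5, 270×0.25 = 67.5, 270×0.28 = 75.6, 270×0.22 = 59.4.
winter: (66 − 67.5)²/67.5 = 2.25/67.5 = 0.0333
spring: (45 − 67.5)²/67.5 = 506.25/67.5 = 7.5000
summer: (75 − 75.6)²/75.6 = 0.36/75.6 = 0.0048
autumn: (84 − 59.4)²/59.4 = 605.16/59.4 = 10.1879
Sum = 17.726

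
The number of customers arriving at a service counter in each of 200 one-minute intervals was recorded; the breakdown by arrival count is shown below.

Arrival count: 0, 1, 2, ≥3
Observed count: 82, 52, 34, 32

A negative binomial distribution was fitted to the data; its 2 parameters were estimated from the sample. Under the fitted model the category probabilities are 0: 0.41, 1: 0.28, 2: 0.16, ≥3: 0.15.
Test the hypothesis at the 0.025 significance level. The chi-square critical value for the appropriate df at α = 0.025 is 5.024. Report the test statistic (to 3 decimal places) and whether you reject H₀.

Expected counts E_i = n·p_i: 200×0.41 = 82, 200×0.28 = 56, 200×0.16 = 32, 200×0.15 = 30.
χ² = (82−82)²/82 + (52−56)²/56 + (34−32)²/32 + (32−30)²/30
   = 0.0000 + 0.2857 + 0.1250 + 0.1333
Sum = 0.544
df = 1. Since 0.544 < 5.024, we do not reject H₀.

0.544; do not reject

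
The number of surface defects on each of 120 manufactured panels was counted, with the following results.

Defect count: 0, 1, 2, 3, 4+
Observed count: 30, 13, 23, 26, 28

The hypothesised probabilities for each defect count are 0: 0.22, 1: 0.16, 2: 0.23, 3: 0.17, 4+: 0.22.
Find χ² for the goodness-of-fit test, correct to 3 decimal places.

Expected counts E_i = n·p_i: 120×0.22 = 26.4, 120×0.16 = 19.2, 120×0.23 = 27.6, 120×0.17 = 20.4, 120×0.22 = 26.4.
χ² = (30−26.4)²/26.4 + (13−19.2)²/19.2 + (23−27.6)²/27.6 + (26−20.4)²/20.4 + (28−26.4)²/26.4
   = 0.4909 + 2.0021 + 0.7667 + 1.5373 + 0.0970
Sum = 4.894

4.894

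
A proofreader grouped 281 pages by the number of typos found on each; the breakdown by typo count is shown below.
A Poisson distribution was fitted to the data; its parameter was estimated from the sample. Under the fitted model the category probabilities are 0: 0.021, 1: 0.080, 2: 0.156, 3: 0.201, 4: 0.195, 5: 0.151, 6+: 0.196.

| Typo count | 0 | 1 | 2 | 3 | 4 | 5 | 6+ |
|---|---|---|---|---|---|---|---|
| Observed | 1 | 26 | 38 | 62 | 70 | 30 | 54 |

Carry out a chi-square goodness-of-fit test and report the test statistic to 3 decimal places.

13.820

Expected counts E_i = n·p_i: 281×0.021 = 5.901, 281×0.080 = 22.48, 281×0.156 = 43.836, 281×0.201 = 56.481, 281×0.195 = 54.795, 281×0.151 = 42.431, 281×0.196 = 55.076.
0: (1 − 5.901)²/5.901 = 24.019801/5.901 = 4.0705
1: (26 − 22.48)²/22.48 = 12.3904/22.48 = 0.5512
2: (38 − 43.836)²/43.836 = 34.058896/43.836 = 0.7770
3: (62 − 56.481)²/56.481 = 30.459361/56.481 = 0.5393
4: (70 − 54.795)²/54.795 = 231.192025/54.795 = 4.2192
5: (30 − 42.431)²/42.431 = 154.529761/42.431 = 3.6419
6+: (54 − 55.076)²/55.076 = 1.157776/55.076 = 0.0210
Sum = 13.820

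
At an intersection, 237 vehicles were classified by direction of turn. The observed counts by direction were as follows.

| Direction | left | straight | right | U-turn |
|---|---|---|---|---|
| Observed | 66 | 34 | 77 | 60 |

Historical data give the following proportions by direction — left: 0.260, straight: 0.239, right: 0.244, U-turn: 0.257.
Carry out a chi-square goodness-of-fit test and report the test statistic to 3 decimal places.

15.733

Expected counts E_i = n·p_i: 237×0.260 = 61.62, 237×0.239 = 56.643, 237×0.244 = 57.828, 237×0.257 = 60.909.
χ² = (66−61.62)²/61.62 + (34−56.643)²/56.643 + (77−57.828)²/57.828 + (60−60.909)²/60.909
   = 0.3113 + 9.0515 + 6.3562 + 0.0136
Sum = 15.733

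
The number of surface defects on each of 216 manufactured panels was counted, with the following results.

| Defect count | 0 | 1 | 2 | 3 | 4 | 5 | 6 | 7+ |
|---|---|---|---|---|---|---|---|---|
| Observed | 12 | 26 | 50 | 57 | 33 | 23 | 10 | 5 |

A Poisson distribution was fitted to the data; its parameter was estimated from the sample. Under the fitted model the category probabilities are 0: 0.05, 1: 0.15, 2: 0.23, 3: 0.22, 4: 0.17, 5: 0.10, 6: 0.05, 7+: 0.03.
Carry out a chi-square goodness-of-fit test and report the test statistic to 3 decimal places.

Expected counts E_i = n·p_i: 216×0.05 = 10.8, 216×0.15 = 32.4, 216×0.23 = 49.68, 216×0.22 = 47.52, 216×0.17 = 36.72, 216×0.10 = 21.6, 216×0.05 = 10.8, 216×0.03 = 6.48.
0: (12 − 10.8)²/10.8 = 1.44/10.8 = 0.1333
1: (26 − 32.4)²/32.4 = 40.96/32.4 = 1.2642
2: (50 − 49.68)²/49.68 = 0.1024/49.68 = 0.0021
3: (57 − 47.52)²/47.52 = 89.8704/47.52 = 1.8912
4: (33 − 36.72)²/36.72 = 13.8384/36.72 = 0.3769
5: (23 − 21.6)²/21.6 = 1.96/21.6 = 0.0907
6: (10 − 10.8)²/10.8 = 0.64/10.8 = 0.0593
7+: (5 − 6.48)²/6.48 = 2.1904/6.48 = 0.3380
Sum = 4.156

4.156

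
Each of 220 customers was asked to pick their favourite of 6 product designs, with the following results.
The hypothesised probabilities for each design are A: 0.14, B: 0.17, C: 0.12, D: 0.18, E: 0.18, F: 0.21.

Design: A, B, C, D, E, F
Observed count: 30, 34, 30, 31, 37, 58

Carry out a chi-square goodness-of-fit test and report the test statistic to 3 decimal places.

Expected counts E_i = n·p_i: 220×0.14 = 30.8, 220×0.17 = 37.4, 220×0.12 = 26.4, 220×0.18 = 39.6, 220×0.18 = 39.6, 220×0.21 = 46.2.
A: (30 − 30.8)²/30.8 = 0.64/30.8 = 0.0208
B: (34 − 37.4)²/37.4 = 11.56/37.4 = 0.3091
C: (30 − 26.4)²/26.4 = 12.96/26.4 = 0.4909
D: (31 − 39.6)²/39.6 = 73.96/39.6 = 1.8677
E: (37 − 39.6)²/39.6 = 6.76/39.6 = 0.1707
F: (58 − 46.2)²/46.2 = 139.24/46.2 = 3.0139
Sum = 5.873

5.873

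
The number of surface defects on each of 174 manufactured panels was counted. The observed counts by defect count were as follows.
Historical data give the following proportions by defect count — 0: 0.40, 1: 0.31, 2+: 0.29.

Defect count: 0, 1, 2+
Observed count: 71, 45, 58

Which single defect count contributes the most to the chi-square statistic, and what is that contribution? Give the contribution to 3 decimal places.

1, 1.482

Expected counts E_i = n·p_i: 174×0.40 = 69.6, 174×0.31 = 53.94, 174×0.29 = 50.46.
χ² = (71−69.6)²/69.6 + (45−53.94)²/53.94 + (58−50.46)²/50.46
   = 0.0282 + 1.4817 + 1.1267
The largest term is for 1: 1.482.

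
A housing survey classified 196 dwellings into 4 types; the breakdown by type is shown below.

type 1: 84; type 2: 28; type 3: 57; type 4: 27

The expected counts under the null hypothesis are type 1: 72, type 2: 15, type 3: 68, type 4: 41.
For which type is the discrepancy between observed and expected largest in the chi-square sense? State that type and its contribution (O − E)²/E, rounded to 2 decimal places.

χ² = (84−72)²/72 + (28−15)²/15 + (57−68)²/68 + (27−41)²/41
   = 2.000 + 11.267 + 1.779 + 4.780
The largest term is for type 2: 11.27.

type 2, 11.27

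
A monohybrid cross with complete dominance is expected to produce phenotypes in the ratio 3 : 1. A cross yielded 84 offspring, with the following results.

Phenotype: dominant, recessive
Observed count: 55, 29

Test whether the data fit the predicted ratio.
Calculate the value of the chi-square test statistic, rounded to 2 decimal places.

4.06

Ratio total = 4. Expected counts: 84×3/4 = 63, 84×1/4 = 21.
cat            O        E   (O−E)²/E
dominant      55       63      1.016
recessive     29       21      3.048
Sum = 4.06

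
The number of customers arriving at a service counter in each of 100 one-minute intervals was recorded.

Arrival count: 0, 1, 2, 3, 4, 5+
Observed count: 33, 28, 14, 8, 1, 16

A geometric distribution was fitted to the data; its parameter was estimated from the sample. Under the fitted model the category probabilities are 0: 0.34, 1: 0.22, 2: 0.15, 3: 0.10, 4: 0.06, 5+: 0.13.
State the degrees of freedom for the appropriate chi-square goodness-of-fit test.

4

There are k = 6 categories and 1 parameter estimated from the data, so df = 6 − 1 − 1 = 4.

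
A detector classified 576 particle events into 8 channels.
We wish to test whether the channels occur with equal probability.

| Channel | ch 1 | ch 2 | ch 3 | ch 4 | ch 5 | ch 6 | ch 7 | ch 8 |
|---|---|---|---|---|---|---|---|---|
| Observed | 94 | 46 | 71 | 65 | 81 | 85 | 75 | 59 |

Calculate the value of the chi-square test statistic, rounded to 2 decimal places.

22.75

Under H₀ each category has probability 1/8, so each expected count is 576/8 = 72.
ch 1: (94 − 72)²/72 = 484/72 = 6.722
ch 2: (46 − 72)²/72 = 676/72 = 9.389
ch 3: (71 − 72)²/72 = 1/72 = 0.014
ch 4: (65 − 72)²/72 = 49/72 = 0.681
ch 5: (81 − 72)²/72 = 81/72 = 1.125
ch 6: (85 − 72)²/72 = 169/72 = 2.347
ch 7: (75 − 72)²/72 = 9/72 = 0.125
ch 8: (59 − 72)²/72 = 169/72 = 2.347
Sum = 22.75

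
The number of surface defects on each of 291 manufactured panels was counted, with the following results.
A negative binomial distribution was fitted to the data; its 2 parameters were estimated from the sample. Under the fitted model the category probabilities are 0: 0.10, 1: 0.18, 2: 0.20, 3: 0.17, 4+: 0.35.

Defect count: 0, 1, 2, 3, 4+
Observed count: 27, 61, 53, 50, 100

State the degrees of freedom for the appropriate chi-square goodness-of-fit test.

There are k = 5 categories and 2 parameters estimated from the data, so df = 5 − 1 − 2 = 2.

2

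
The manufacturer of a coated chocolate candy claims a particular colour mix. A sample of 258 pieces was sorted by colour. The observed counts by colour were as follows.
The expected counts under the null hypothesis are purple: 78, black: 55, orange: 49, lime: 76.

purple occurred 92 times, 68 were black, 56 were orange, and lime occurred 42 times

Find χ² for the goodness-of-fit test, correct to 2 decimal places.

χ² = (92−78)²/78 + (68−55)²/55 + (56−49)²/49 + (42−76)²/76
   = 2.513 + 3.073 + 1.000 + 15.211
Sum = 21.80

21.80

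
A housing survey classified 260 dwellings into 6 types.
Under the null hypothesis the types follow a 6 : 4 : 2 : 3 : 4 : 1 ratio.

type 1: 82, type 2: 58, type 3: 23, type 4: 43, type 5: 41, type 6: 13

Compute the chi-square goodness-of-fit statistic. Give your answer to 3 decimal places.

Ratio total = 20. Expected counts: 260×6/20 = 78, 260×4/20 = 52, 260×2/20 = 26, 260×3/20 = 39, 260×4/20 = 52, 260×1/20 = 13.
χ² = (82−78)²/78 + (58−52)²/52 + (23−26)²/26 + (43−39)²/39 + (41−52)²/52 + (13−13)²/13
   = 0.2051 + 0.6923 + 0.3462 + 0.4103 + 2.3269 + 0.0000
Sum = 3.981

3.981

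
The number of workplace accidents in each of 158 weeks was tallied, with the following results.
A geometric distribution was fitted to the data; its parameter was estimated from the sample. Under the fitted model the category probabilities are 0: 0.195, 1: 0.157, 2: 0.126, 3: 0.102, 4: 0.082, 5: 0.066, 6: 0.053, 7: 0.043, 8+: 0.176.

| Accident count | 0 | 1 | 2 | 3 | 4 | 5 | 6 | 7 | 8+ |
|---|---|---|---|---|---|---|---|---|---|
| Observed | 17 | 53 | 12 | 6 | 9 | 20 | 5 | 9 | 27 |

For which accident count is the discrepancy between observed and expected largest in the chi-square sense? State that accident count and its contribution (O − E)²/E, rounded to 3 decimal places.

1, 32.045

Expected counts E_i = n·p_i: 158×0.195 = 30.81, 158×0.157 = 24.806, 158×0.126 = 19.908, 158×0.102 = 16.116, 158×0.082 = 12.956, 158×0.066 = 10.428, 158×0.053 = 8.374, 158×0.043 = 6.794, 158×0.176 = 27.808.
cat         O        E   (O−E)²/E
0          17    30.81     6.1901
1          53   24.806    32.0447
2          12   19.908     3.1413
3           6   16.116     6.3498
4           9   12.956     1.2079
5          20   10.428     8.7863
6           5    8.374     1.3594
7           9    6.794     0.7163
8+         27   27.808     0.0235
The largest term is for 1: 32.045.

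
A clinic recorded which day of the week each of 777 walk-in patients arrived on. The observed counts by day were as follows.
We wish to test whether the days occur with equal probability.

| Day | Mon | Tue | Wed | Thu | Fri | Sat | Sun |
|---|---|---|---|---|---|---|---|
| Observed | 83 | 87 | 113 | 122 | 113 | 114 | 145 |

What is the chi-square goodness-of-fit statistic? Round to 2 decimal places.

Under H₀ each category has probability 1/7, so each expected count is 777/7 = 111.
Mon: (83 − 111)²/111 = 784/111 = 7.063
Tue: (87 − 111)²/111 = 576/111 = 5.189
Wed: (113 − 111)²/111 = 4/111 = 0.036
Thu: (122 − 111)²/111 = 121/111 = 1.090
Fri: (113 − 111)²/111 = 4/111 = 0.036
Sat: (114 − 111)²/111 = 9/111 = 0.081
Sun: (145 − 111)²/111 = 1156/111 = 10.414
Sum = 23.91

23.91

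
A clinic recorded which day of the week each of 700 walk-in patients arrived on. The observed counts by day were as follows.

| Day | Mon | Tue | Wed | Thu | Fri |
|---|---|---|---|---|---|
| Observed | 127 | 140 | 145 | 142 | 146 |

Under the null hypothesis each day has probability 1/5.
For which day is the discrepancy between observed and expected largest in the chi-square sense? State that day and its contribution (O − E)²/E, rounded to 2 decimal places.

Under H₀ each category has probability 1/5, so each expected count is 700/5 = 140.
Mon: (127 − 140)²/140 = 169/140 = 1.207
Tue: (140 − 140)²/140 = 0/140 = 0.000
Wed: (145 − 140)²/140 = 25/140 = 0.179
Thu: (142 − 140)²/140 = 4/140 = 0.029
Fri: (146 − 140)²/140 = 36/140 = 0.257
The largest term is for Mon: 1.21.

Mon, 1.21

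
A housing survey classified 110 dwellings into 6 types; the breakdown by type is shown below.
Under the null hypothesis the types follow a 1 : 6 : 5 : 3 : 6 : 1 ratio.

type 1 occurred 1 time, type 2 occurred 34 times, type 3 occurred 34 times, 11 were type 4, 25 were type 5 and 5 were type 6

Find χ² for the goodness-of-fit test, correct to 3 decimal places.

Ratio total = 22. Expected counts: 110×1/22 = 5, 110×6/22 = 30, 110×5/22 = 25, 110×3/22 = 15, 110×6/22 = 30, 110×1/22 = 5.
cat         O        E   (O−E)²/E
type 1      1        5     3.2000
type 2     34       30     0.5333
type 3     34       25     3.2400
type 4     11       15     1.0667
type 5     25       30     0.8333
type 6      5        5     0.0000
Sum = 8.873

8.873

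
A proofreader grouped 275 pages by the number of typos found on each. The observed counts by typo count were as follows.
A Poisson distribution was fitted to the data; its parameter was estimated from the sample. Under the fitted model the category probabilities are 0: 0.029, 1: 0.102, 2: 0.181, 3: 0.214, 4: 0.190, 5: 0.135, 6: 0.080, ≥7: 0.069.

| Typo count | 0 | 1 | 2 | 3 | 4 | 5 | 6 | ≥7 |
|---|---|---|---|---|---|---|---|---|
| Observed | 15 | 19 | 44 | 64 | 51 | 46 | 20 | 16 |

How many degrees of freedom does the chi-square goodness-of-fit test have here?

There are k = 8 categories and 1 parameter estimated from the data, so df = 8 − 1 − 1 = 6.

6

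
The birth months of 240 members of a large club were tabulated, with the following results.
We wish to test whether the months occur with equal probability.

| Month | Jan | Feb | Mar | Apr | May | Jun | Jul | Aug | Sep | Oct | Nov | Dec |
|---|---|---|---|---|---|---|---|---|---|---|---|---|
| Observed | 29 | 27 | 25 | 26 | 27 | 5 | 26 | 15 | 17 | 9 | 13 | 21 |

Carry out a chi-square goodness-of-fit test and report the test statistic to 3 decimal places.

35.300

Under H₀ each category has probability 1/12, so each expected count is 240/12 = 20.
cat         O        E   (O−E)²/E
Jan        29       20     4.0500
Feb        27       20     2.4500
Mar        25       20     1.2500
Apr        26       20     1.8000
May        27       20     2.4500
Jun         5       20    11.2500
Jul        26       20     1.8000
Aug        15       20     1.2500
Sep        17       20     0.4500
Oct         9       20     6.0500
Nov        13       20     2.4500
Dec        21       20     0.0500
Sum = 35.300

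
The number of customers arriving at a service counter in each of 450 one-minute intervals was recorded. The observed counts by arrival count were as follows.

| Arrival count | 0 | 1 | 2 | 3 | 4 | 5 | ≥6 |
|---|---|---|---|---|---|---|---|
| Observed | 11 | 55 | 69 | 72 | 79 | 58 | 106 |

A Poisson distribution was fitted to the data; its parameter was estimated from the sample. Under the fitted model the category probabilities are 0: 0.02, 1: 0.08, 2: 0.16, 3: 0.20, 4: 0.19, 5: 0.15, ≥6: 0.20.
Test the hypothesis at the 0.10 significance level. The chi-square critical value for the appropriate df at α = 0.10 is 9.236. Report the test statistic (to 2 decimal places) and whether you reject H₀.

Expected counts E_i = n·p_i: 450×0.02 = 9, 450×0.08 = 36, 450×0.16 = 72, 450×0.20 = 90, 450×0.19 = 85.5, 450×0.15 = 67.5, 450×0.20 = 90.
cat         O        E   (O−E)²/E
0          11        9      0.444
1          55       36     10.028
2          69       72      0.125
3          72       90      3.600
4          79     85.5      0.494
5          58     67.5      1.337
≥6        106       90      2.844
Sum = 18.87
df = 5. Since 18.87 > 9.236, we reject H₀.

18.87; reject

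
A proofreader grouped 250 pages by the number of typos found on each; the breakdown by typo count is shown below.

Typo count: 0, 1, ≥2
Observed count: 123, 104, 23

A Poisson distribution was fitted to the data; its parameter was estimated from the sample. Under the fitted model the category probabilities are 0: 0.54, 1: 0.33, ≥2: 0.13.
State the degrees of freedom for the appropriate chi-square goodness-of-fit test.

There are k = 3 categories and 1 parameter estimated from the data, so df = 3 − 1 − 1 = 1.

1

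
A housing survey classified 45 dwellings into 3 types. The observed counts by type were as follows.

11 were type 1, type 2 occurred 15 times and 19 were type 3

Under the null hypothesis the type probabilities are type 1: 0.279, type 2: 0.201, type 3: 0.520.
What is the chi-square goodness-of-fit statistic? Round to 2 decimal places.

4.94

Expected counts E_i = n·p_i: 45×0.279 = 12.555, 45×0.201 = 9.045, 45×0.520 = 23.4.
χ² = (11−12.555)²/12.555 + (15−9.045)²/9.045 + (19−23.4)²/23.4
   = 0.193 + 3.921 + 0.827
Sum = 4.94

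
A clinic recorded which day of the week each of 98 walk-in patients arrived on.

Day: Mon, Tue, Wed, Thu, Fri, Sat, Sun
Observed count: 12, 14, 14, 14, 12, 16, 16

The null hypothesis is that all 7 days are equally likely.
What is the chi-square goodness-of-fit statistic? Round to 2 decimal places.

1.14

Under H₀ each category has probability 1/7, so each expected count is 98/7 = 14.
χ² = (12−14)²/14 + (14−14)²/14 + (14−14)²/14 + (14−14)²/14 + (12−14)²/14 + (16−14)²/14 + (16−14)²/14
   = 0.286 + 0.000 + 0.000 + 0.000 + 0.286 + 0.286 + 0.286
Sum = 1.14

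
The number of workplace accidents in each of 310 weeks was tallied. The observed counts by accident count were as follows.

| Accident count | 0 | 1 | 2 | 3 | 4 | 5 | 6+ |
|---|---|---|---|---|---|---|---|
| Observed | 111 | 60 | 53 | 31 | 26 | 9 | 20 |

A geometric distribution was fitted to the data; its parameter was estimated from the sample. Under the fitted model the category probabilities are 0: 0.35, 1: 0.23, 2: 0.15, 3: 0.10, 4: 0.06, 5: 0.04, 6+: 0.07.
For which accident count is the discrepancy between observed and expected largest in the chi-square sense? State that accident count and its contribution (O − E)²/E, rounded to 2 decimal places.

Expected counts E_i = n·p_i: 310×0.35 = 108.5, 310×0.23 = 71.3, 310×0.15 = 46.5, 310×0.10 = 31, 310×0.06 = 18.6, 310×0.04 = 12.4, 310×0.07 = 21.7.
χ² = (111−108.5)²/108.5 + (60−71.3)²/71.3 + (53−46.5)²/46.5 + (31−31)²/31 + (26−18.6)²/18.6 + (9−12.4)²/12.4 + (20−21.7)²/21.7
   = 0.058 + 1.791 + 0.909 + 0.000 + 2.944 + 0.932 + 0.133
The largest term is for 4: 2.94.

4, 2.94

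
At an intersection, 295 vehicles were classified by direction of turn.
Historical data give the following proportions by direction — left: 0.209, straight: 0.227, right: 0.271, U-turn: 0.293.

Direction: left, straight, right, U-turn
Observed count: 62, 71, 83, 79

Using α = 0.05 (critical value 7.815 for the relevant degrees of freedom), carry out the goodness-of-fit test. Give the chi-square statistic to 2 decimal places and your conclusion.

1.00; do not reject

Expected counts E_i = n·p_i: 295×0.209 = 61.655, 295×0.227 = 66.965, 295×0.271 = 79.945, 295×0.293 = 86.435.
left: (62 − 61.655)²/61.655 = 0.119025/61.655 = 0.002
straight: (71 − 66.965)²/66.965 = 16.281225/66.965 = 0.243
right: (83 − 79.945)²/79.945 = 9.333025/79.945 = 0.117
U-turn: (79 − 86.435)²/86.435 = 55.279225/86.435 = 0.640
Sum = 1.00
df = 3. Since 1.00 < 7.815, we do not reject H₀.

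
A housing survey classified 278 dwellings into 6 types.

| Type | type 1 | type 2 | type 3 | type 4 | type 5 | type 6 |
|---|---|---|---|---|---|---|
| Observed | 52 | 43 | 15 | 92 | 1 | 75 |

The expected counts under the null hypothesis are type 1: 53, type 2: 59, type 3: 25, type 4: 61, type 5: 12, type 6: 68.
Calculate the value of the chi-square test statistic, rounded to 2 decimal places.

type 1: (52 − 53)²/53 = 1/53 = 0.019
type 2: (43 − 59)²/59 = 256/59 = 4.339
type 3: (15 − 25)²/25 = 100/25 = 4.000
type 4: (92 − 61)²/61 = 961/61 = 15.754
type 5: (1 − 12)²/12 = 121/12 = 10.083
type 6: (75 − 68)²/68 = 49/68 = 0.721
Sum = 34.92

34.92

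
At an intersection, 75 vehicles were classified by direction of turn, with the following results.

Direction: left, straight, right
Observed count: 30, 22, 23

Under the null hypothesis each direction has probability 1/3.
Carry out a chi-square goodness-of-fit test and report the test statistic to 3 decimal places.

1.520

Under H₀ each category has probability 1/3, so each expected count is 75/3 = 25.
χ² = (30−25)²/25 + (22−25)²/25 + (23−25)²/25
   = 1.0000 + 0.3600 + 0.1600
Sum = 1.520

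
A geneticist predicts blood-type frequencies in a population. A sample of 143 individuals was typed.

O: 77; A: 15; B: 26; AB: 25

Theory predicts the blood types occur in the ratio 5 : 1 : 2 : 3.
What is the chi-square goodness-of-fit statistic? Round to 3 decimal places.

7.549

Ratio total = 11. Expected counts: 143×5/11 = 65, 143×1/11 = 13, 143×2/11 = 26, 143×3/11 = 39.
χ² = (77−65)²/65 + (15−13)²/13 + (26−26)²/26 + (25−39)²/39
   = 2.2154 + 0.3077 + 0.0000 + 5.0256
Sum = 7.549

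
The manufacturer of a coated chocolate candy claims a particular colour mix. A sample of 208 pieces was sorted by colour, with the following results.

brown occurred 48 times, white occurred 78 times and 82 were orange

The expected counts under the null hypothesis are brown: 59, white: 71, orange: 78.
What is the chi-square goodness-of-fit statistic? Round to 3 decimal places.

χ² = (48−59)²/59 + (78−71)²/71 + (82−78)²/78
   = 2.0508 + 0.6901 + 0.2051
Sum = 2.946

2.946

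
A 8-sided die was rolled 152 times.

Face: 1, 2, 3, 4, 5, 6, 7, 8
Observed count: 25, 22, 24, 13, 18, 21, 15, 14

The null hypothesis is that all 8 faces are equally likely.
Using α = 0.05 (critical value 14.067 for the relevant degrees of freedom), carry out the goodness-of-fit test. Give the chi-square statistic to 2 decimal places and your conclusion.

Expected count for each of the 8 categories: 152/8 = 19.
χ² = (25−19)²/19 + (22−19)²/19 + (24−19)²/19 + (13−19)²/19 + (18−19)²/19 + (21−19)²/19 + (15−19)²/19 + (14−19)²/19
   = 1.895 + 0.474 + 1.316 + 1.895 + 0.053 + 0.211 + 0.842 + 1.316
Sum = 8.00
df = 7. Since 8.00 < 14.067, we do not reject H₀.

8.00; do not reject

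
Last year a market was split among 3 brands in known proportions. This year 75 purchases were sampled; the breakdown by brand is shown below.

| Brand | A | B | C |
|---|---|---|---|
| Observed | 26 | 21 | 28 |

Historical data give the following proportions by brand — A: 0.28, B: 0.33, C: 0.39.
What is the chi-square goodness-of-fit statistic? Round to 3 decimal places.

1.812

Expected counts E_i = n·p_i: 75×0.28 = 21, 75×0.33 = 24.75, 75×0.39 = 29.25.
χ² = (26−21)²/21 + (21−24.75)²/24.75 + (28−29.25)²/29.25
   = 1.1905 + 0.5682 + 0.0534
Sum = 1.812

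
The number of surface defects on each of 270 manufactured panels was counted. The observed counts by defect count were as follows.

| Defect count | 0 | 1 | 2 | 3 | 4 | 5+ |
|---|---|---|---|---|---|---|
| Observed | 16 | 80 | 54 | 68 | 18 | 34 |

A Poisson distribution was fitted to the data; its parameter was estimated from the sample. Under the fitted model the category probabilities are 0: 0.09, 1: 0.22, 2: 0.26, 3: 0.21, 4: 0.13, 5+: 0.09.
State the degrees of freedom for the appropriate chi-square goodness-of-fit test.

There are k = 6 categories and 1 parameter estimated from the data, so df = 6 − 1 − 1 = 4.

4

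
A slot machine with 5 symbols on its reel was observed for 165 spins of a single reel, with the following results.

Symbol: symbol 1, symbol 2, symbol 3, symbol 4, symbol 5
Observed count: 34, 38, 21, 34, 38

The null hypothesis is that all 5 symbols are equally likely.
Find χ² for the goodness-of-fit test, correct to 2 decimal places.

5.94

Expected count for each of the 5 categories: 165/5 = 33.
χ² = (34−33)²/33 + (38−33)²/33 + (21−33)²/33 + (34−33)²/33 + (38−33)²/33
   = 0.030 + 0.758 + 4.364 + 0.030 + 0.758
Sum = 5.94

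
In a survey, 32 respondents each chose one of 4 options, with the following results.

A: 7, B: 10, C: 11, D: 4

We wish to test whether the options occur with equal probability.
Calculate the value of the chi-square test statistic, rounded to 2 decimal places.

Expected count for each of the 4 categories: 32/4 = 8.
cat         O        E   (O−E)²/E
A           7        8      0.125
B          10        8      0.500
C          11        8      1.125
D           4        8      2.000
Sum = 3.75

3.75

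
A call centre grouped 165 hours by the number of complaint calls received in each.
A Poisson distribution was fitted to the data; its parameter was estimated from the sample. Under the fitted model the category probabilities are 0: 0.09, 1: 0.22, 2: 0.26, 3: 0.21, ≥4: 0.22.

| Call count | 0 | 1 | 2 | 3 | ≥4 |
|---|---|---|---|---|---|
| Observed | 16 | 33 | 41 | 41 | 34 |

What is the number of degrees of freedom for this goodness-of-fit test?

There are k = 5 categories and 1 parameter estimated from the data, so df = 5 − 1 − 1 = 3.

3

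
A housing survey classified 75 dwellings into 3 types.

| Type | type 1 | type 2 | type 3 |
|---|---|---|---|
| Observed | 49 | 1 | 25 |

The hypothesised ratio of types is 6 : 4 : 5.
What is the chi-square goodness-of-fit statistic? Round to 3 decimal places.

Ratio total = 15. Expected counts: 75×6/15 = 30, 75×4/15 = 20, 75×5/15 = 25.
type 1: (49 − 30)²/30 = 361/30 = 12.0333
type 2: (1 − 20)²/20 = 361/20 = 18.0500
type 3: (25 − 25)²/25 = 0/25 = 0.0000
Sum = 30.083

30.083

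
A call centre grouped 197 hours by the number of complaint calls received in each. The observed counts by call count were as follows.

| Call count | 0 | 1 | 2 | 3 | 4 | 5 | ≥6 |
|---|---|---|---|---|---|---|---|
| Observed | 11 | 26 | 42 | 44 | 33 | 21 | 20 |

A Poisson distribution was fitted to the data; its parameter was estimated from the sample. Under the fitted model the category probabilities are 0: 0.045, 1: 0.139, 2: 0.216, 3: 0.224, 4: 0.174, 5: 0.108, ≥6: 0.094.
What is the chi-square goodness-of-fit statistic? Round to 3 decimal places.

0.761

Expected counts E_i = n·p_i: 197×0.045 = 8.865, 197×0.139 = 27.383, 197×0.216 = 42.552, 197×0.224 = 44.128, 197×0.174 = 34.278, 197×0.108 = 21.276, 197×0.094 = 18.518.
0: (11 − 8.865)²/8.865 = 4.558225/8.865 = 0.5142
1: (26 − 27.383)²/27.383 = 1.912689/27.383 = 0.0698
2: (42 − 42.552)²/42.552 = 0.304704/42.552 = 0.0072
3: (44 − 44.128)²/44.128 = 0.016384/44.128 = 0.0004
4: (33 − 34.278)²/34.278 = 1.633284/34.278 = 0.0476
5: (21 − 21.276)²/21.276 = 0.076176/21.276 = 0.0036
≥6: (20 − 18.518)²/18.518 = 2.196324/18.518 = 0.1186
Sum = 0.761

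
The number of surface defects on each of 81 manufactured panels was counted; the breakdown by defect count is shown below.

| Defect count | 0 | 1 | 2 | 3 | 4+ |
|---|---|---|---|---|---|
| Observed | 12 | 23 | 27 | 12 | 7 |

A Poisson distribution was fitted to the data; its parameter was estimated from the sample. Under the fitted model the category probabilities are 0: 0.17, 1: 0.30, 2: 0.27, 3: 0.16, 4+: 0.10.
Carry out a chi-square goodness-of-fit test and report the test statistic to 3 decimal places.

1.721

Expected counts E_i = n·p_i: 81×0.17 = 13.77, 81×0.30 = 24.3, 81×0.27 = 21.87, 81×0.16 = 12.96, 81×0.10 = 8.1.
cat         O        E   (O−E)²/E
0          12    13.77     0.2275
1          23     24.3     0.0695
2          27    21.87     1.2033
3          12    12.96     0.0711
4+          7      8.1     0.1494
Sum = 1.721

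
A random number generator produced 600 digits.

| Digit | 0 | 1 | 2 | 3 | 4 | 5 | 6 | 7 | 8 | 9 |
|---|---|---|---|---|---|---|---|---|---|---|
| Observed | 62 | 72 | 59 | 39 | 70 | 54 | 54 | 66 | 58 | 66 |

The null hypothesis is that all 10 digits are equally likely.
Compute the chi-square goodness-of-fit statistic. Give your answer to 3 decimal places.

Under H₀ each category has probability 1/10, so each expected count is 600/10 = 60.
cat         O        E   (O−E)²/E
0          62       60     0.0667
1          72       60     2.4000
2          59       60     0.0167
3          39       60     7.3500
4          70       60     1.6667
5          54       60     0.6000
6          54       60     0.6000
7          66       60     0.6000
8          58       60     0.0667
9          66       60     0.6000
Sum = 13.967

13.967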